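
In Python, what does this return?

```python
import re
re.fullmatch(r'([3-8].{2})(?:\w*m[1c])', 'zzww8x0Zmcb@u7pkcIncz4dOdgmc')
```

Pattern: a character in [3-8], then exactly 2 of any character (captured); then zero or more of a word character, then a literal 'm', then one of [1c] (non-capturing group).
`re.fullmatch` is like wrapping the pattern in `^…$` (in single-line mode).
Here the string isn't matched end-to-end, so the call returns None.

None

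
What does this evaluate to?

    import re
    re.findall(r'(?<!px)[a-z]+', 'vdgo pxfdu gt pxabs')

A negative assertion filters positions out without eating any characters.
Matches: at [0:4] → 'vdgo'; at [5:10] → 'pxfdu'; at [11:13] → 'gt'; at [14:19] → 'pxabs'.
With no groups in the pattern, `findall` gives back each whole match — 4 here.

['vdgo', 'pxfdu', 'gt', 'pxabs']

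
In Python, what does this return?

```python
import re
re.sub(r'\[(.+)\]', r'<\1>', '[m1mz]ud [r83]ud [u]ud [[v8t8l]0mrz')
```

Matches: at [0:31] → '[m1mz]ud [r83]ud [u]ud [[v8t8l]'.
Each match is replaced using the text its own group 1 captured.

'<m1mz]ud [r83]ud [u]ud [[v8t8l>0mrz'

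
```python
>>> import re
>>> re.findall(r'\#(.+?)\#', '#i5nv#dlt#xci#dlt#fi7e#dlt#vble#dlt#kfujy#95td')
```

['i5nv', 'xci', 'fi7e', 'vble', 'kfujy']

With the lazy modifier that quantifier settles for the fewest repetitions that let the rest of the pattern succeed (the atoms after it are unaffected and can still be greedy).
Scanning left to right: at [0:6] match '#i5nv#', group 1 = 'i5nv'; at [9:14] match '#xci#', group 1 = 'xci'; at [17:23] match '#fi7e#', group 1 = 'fi7e'; at [26:32] match '#vble#', group 1 = 'vble'; at [35:42] match '#kfujy#', group 1 = 'kfujy'.
Because there's exactly one group, `findall` drops the full match and keeps group 1 from each hit.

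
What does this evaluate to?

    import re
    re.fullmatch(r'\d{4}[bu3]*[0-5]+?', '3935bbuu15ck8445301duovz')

This matches exactly 4 of a digit, then zero or more of one of [bu3]; then one or more of a character in [0-5] (lazy).
`fullmatch` succeeds only if the pattern covers the string from start to end.
Here the pattern can't cover the whole string, so the call returns None.

None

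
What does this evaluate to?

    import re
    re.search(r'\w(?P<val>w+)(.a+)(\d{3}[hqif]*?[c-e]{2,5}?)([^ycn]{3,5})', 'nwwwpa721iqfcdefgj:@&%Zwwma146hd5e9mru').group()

'nwwwpa721iqfcdefgj:'

Because the quantifier is non-greedy, it stops expanding at the earliest point where the rest of the pattern can succeed.
The match spans [0:19] → 'nwwwpa721iqfcdefgj:'.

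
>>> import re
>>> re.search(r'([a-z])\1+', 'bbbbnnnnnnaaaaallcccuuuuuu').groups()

After group 1 captures some text, `\1` only succeeds where that same text appears again.
`search` walks the string left to right and returns the first match it finds.
The match spans [0:4] → 'bbbb'.
Captured: group 1 = 'b'.

('b',)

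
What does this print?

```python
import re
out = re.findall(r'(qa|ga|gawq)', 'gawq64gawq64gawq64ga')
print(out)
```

['ga', 'ga', 'ga', 'ga']

`|` is ordered: at each position the engine commits to the first alternative that works.
Scanning left to right: at [0:2] match 'ga', group 1 = 'ga'; at [6:8] match 'ga', group 1 = 'ga'; at [12:14] match 'ga', group 1 = 'ga'; at [18:20] match 'ga', group 1 = 'ga'.
With a single group, `findall` returns only what that group captured — 4 items.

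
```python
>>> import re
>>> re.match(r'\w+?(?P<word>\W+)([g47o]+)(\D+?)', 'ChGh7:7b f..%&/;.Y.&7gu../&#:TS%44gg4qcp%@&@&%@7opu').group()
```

'ChGh7:7b'

This matches one or more of a word character (lazy); then one or more of a non-word character (captured as 'word'); then one or more of one of [g47o] (captured); then one or more of a non-digit (lazy) (captured).
The `?` after the quantifier makes it lazy — it takes as little as possible before letting the rest of the pattern try.
With `match`, the pattern is implicitly anchored at the beginning.
The match spans [0:8] → 'ChGh7:7b'.
Captured: group 1 = ':', group 2 = '7', group 3 = 'b'.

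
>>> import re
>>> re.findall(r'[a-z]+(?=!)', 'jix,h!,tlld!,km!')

Lookahead/lookbehind check context without consuming it, so the matched span excludes the asserted characters.
Matches: at [4:5] → 'h'; at [7:11] → 'tlld'; at [13:15] → 'km'.
Since nothing is captured, `findall` lists the 3 matched substrings directly.

['h', 'tlld', 'km']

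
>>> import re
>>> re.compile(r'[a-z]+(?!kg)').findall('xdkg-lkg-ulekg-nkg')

['xdkg', 'lkg', 'ulekg', 'nkg']

The negative lookahead/lookbehind blocks any match where the forbidden context is present.
Since nothing is captured, `findall` lists the 4 matched substrings directly.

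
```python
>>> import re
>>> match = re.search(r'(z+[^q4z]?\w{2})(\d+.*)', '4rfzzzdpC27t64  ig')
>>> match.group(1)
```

'zzzdpC'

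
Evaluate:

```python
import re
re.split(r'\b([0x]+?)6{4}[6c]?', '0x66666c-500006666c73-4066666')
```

['', '0x', 'c-500006666c73-4066666']

The pattern matches a word boundary (`\b`, zero-width); then one or more of one of [0x] (lazy) (captured); then exactly 4 of the literal '6', then optionally one of [6c].
Matches to split on: at [0:7] → '0x66666'.
With a capturing group present, the delimiter's captured portion is kept in the result list.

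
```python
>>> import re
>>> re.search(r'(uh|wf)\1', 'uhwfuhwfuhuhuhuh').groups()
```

('uh',)

The match spans [8:12] → 'uhuh'.
Captured: group 1 = 'uh'.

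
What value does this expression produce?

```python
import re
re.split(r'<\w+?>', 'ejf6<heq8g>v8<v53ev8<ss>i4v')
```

['ejf6', 'v8<v53ev8', 'i4v']

`split` removes every match and returns the 3 fragments in between.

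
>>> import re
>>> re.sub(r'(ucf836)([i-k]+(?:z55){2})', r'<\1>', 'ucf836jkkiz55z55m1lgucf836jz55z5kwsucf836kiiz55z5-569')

'<ucf836>m1lgucf836jz55z5kwsucf836kiiz55z5-569'

The pattern matches the literal 'ucf', then the literal '836' (captured); then one or more of a character in [i-k], then the literal 'z55' repeated 2 times (captured).
Matches: at [0:16] → 'ucf836jkkiz55z55'.
Each match is replaced using the text its own group 1 captured.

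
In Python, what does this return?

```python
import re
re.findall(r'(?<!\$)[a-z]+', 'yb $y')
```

['yb']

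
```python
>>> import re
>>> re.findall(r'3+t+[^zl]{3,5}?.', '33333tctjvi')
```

['33333tctjv']

This matches one or more of a literal '3', then one or more of a literal 't'; then 3 to 5 of any character except [zl] (lazy), then any character.
A `+?`/`*?`/`{m,n}?` starts at its minimum and grows only as far as needed for what follows to match.
Walking the string: at [0:10] → '33333tctjv'.
With no groups in the pattern, `findall` gives back each whole match — 1 here.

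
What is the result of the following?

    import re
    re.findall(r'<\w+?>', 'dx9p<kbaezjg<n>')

Matches: at [12:15] → '<n>'.
Since nothing is captured, `findall` lists the 1 matched substring directly.

['<n>']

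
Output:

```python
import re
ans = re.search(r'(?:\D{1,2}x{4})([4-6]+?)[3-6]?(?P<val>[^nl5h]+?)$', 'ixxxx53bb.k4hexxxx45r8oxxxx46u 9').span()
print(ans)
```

(12, 32)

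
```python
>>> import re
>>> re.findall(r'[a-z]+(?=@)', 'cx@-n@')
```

['cx', 'n']

The `(?=…)`/`(?<=…)` assertion just peeks at neighbouring text; it doesn't advance the match position.
Matches: at [0:2] → 'cx'; at [4:5] → 'n'.
With no groups in the pattern, `findall` gives back each whole match — 2 here.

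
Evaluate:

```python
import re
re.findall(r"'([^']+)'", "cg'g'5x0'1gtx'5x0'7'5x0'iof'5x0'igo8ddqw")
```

Scanning left to right: at [2:5] match "'g'", group 1 = 'g'; at [8:14] match "'1gtx'", group 1 = '1gtx'; at [17:20] match "'7'", group 1 = '7'; at [23:28] match "'iof'", group 1 = 'iof'.
One capturing group, so `findall` returns just the captured substring from each match — 4 in all.

['g', '1gtx', '7', 'iof']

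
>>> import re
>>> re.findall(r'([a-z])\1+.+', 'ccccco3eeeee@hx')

The backreference `\1` re-matches whatever the first group consumed, character for character.
Matches: at [0:15] match 'ccccco3eeeee@hx', group 1 = 'c'.
With a single group, `findall` returns only what that group captured — 1 item.

['c']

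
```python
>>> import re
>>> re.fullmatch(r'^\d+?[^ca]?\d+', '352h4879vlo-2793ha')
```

None

This matches anchored at the start of the string; then one or more of a digit (lazy); then optionally any character except [ca], then one or more of a digit.
For `fullmatch`, every character of the input must be accounted for by the pattern.
Here there's no way to consume every character, so the call returns None.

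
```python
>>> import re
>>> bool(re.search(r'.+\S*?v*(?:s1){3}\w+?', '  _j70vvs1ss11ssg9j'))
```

False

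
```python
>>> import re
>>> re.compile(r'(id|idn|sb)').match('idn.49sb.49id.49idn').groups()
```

('id',)

Alternation tries branches left to right and keeps the first one that lets the overall match succeed at that position.
`re.match` only tries the pattern at the start of the string.
The match spans [0:2] → 'id'.
Captured: group 1 = 'id'.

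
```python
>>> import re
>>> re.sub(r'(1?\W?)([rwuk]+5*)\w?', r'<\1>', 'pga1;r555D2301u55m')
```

The pattern matches optionally the literal '1', then optionally a non-word character (captured); then one or more of one of [rwuk], then zero or more of a literal '5' (captured); then optionally a word character.
Each match is replaced using the text its own group 1 captured.

'pga<1;>230<1>'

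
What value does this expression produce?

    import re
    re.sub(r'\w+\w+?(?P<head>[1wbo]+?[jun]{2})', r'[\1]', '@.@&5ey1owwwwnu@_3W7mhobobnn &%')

The pattern matches one or more of a word character; then one or more of a word character (lazy); then one or more of one of [1wbo] (lazy), then exactly 2 of one of [jun] (captured as 'head').
Matches: at [4:15] → '5ey1owwwwnu'; at [16:28] → '_3W7mhobobnn'.
The replacement refers to a captured group, so each match is rewritten using its own captured text.

'@.@&[wnu]@[bnn] &%'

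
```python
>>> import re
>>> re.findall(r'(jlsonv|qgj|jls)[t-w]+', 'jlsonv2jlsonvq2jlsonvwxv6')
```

['jlsonv']

Scanning left to right: at [15:22] match 'jlsonvw', group 1 = 'jlsonv'.
With a single group, `findall` returns only what that group captured — 1 item.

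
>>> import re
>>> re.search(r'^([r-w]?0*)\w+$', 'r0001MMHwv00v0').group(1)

'r000'

The pattern matches anchored at the start of the string; then optionally a character in [r-w], then zero or more of the literal '0' (captured); then one or more of a word character; then anchored at the end.
`search` walks the string left to right and returns the first match it finds.
The match spans [0:14] → 'r0001MMHwv00v0'.
Captured: group 1 = 'r000'.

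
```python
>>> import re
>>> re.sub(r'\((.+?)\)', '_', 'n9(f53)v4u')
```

'n9_v4u'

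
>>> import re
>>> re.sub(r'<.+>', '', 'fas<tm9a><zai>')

Each match is replaced by ''.

'fas'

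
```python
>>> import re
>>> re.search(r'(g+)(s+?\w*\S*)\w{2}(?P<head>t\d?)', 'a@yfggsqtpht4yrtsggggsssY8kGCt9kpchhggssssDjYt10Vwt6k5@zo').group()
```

'ggsqtpht4yrtsggggsssY8kGCt9kpchhggssssDjYt10Vwt6'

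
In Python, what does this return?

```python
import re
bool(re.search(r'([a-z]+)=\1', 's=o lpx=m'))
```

The backreference `\1` re-matches whatever the first group consumed, character for character.
`re.search` scans for the first position where the pattern succeeds.
Here nothing in the string fits, so the call returns None, and `bool(None)` is False.

False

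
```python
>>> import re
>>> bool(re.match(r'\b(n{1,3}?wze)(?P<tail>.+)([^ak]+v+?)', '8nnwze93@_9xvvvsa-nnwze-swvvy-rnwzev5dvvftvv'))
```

This matches a word boundary (`\b`, zero-width); then 1 to 3 of the literal 'n' (lazy), then the literal 'wze' (captured); then one or more of any character (captured as 'tail'); then one or more of any character except [ak], then one or more of a literal 'v' (lazy) (captured).
`match` is anchored at position 0; if the pattern doesn't fit there, it returns None.
Here the string doesn't start with a match, so the call returns None, and `bool(None)` is False.

False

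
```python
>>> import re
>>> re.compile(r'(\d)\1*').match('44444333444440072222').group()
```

'44444'

`\1` is not a pattern — it's the concrete string captured by group 1, re-applied verbatim.
`re.match` won't scan ahead — the pattern has to work from the very first character.
The match spans [0:5] → '44444'.
Captured: group 1 = '4'.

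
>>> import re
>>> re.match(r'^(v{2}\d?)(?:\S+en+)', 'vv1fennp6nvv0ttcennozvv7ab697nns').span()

This matches anchored at the start of the string; then exactly 2 of the literal 'v', then optionally a digit (captured); then one or more of a non-whitespace character, then a literal 'e', then one or more of a literal 'n' (non-capturing group).
`match` is anchored at position 0; if the pattern doesn't fit there, it returns None.
The match spans [0:19] → 'vv1fennp6nvv0ttcenn'.
Captured: group 1 = 'vv1'.

(0, 19)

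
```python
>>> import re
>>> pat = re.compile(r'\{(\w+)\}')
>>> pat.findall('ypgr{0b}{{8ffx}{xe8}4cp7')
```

`findall` collects group 1 from each match (3 total).

['0b', '8ffx', 'xe8']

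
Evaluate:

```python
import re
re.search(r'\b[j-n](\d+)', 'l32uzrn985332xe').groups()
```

('32',)

This matches a word boundary (`\b`, zero-width); then a character in [j-n]; then one or more of a digit (captured).
`re.search` scans for the first position where the pattern succeeds.
The match spans [0:3] → 'l32'.
Captured: group 1 = '32'.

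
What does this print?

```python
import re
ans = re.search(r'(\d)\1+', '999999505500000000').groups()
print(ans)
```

`\1` has to match the exact text group 1 already captured.
`re.search` tries every starting position until one works.
The match spans [0:6] → '999999'.
Captured: group 1 = '9'.

('9',)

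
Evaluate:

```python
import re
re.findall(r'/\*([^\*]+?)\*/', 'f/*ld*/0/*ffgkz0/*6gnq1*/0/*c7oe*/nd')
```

Scanning left to right: at [1:7] match '/*ld*/', group 1 = 'ld'; at [16:25] match '/*6gnq1*/', group 1 = '6gnq1'; at [26:34] match '/*c7oe*/', group 1 = 'c7oe'.
`findall` collects group 1 from each match (3 total).

['ld', '6gnq1', 'c7oe']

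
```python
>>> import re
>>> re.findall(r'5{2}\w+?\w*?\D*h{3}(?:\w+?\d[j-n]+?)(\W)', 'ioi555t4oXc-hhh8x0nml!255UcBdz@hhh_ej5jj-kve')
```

Pattern: exactly 2 of a literal '5', then one or more of a word character (lazy); then zero or more of a word character (lazy), then zero or more of a non-digit, then exactly 3 of the literal 'h'; then one or more of a word character (lazy), then a digit, then one or more of a character in [j-n] (lazy) (non-capturing group); then a non-word character (captured).
Walking the string: at [3:22] match '555t4oXc-hhh8x0nml!', group 1 = '!'; at [23:41] match '55UcBdz@hhh_ej5jj-', group 1 = '-'.
Because there's exactly one group, `findall` drops the full match and keeps group 1 from each hit.

['!', '-']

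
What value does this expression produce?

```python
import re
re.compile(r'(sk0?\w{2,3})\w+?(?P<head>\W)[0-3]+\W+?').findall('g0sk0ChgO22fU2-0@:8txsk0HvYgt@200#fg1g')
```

This matches the literal 'sk', then optionally a literal '0', then 2 to 3 of a word character (captured); then one or more of a word character (lazy); then a non-word character (captured as 'head'); then one or more of a character in [0-3], then one or more of a non-word character (lazy).
Matches: at [2:17] match 'sk0ChgO22fU2-0@', groups = ('sk0Chg', '-'); at [21:34] match 'sk0HvYgt@200#', groups = ('sk0HvY', '@').
With 2 capturing groups, `findall` returns a 2-tuple per match.

[('sk0Chg', '-'), ('sk0HvY', '@')]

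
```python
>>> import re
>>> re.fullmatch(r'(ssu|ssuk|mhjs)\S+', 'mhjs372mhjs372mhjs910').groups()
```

For `fullmatch`, every character of the input must be accounted for by the pattern.
The match spans [0:21] → 'mhjs372mhjs372mhjs910'.
Captured: group 1 = 'mhjs'.

('mhjs',)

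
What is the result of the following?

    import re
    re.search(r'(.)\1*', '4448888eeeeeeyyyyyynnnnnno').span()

(0, 3)

`\1` has to match the exact text group 1 already captured.
The match spans [0:3] → '444'.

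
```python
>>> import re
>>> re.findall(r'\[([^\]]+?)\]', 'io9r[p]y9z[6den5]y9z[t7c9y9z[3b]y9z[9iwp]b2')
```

Scanning left to right: at [4:7] match '[p]', group 1 = 'p'; at [10:17] match '[6den5]', group 1 = '6den5'; at [20:32] match '[t7c9y9z[3b]', group 1 = 't7c9y9z[3b'; at [35:41] match '[9iwp]', group 1 = '9iwp'.
With a single group, `findall` returns only what that group captured — 4 items.

['p', '6den5', 't7c9y9z[3b', '9iwp']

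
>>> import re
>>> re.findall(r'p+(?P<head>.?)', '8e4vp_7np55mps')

['_', '5', 's']

This matches one or more of a literal 'p'; then optionally any character (captured as 'head').
`findall` collects group 1 from each match (3 total).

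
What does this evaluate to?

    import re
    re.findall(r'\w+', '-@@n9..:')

['n9']

The pattern matches one or more of a word character.
Matches: at [3:5] → 'n9'.
Since nothing is captured, `findall` lists the 1 matched substring directly.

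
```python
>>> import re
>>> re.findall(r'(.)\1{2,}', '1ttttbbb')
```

The backreference `\1` re-matches whatever the first group consumed, character for character.
Walking the string: at [1:5] match 'tttt', group 1 = 't'; at [5:8] match 'bbb', group 1 = 'b'.
With a single group, `findall` returns only what that group captured — 2 items.

['t', 'b']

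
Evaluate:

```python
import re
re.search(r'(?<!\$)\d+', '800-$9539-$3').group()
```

'800'

A negative assertion filters positions out without eating any characters.
`search` walks the string left to right and returns the first match it finds.
The match spans [0:3] → '800'.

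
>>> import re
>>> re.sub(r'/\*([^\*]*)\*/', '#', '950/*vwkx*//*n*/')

'950##'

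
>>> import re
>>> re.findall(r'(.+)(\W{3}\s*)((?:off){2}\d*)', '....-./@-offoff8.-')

The pattern matches one or more of any character (captured); then exactly 3 of a non-word character, then zero or more of whitespace (captured); then the literal 'off' repeated 2 times, then zero or more of a digit (captured).
Walking the string: at [0:16] match '....-./@-offoff8', groups = ('....-.', '/@-', 'offoff8').
`findall` packs the 3 group values into a tuple for every match.

[('....-.', '/@-', 'offoff8')]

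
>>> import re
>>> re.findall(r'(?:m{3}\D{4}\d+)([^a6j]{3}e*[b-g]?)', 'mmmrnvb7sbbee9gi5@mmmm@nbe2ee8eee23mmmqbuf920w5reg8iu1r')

One capturing group, so `findall` returns just the captured substring from each match — 3 in all.

['sbbee', 'ee8eee', 'w5reg']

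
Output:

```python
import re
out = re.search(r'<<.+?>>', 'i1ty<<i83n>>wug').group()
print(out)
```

<<i83n>>

Unlike `match`, `search` isn't anchored — it looks for the pattern anywhere in the string.
The match spans [4:12] → '<<i83n>>'.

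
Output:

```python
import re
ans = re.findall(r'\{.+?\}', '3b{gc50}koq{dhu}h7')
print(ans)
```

With no groups in the pattern, `findall` gives back each whole match — 2 here.

['{gc50}', '{dhu}']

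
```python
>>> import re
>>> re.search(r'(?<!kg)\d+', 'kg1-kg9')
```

None

The negative lookahead/lookbehind blocks any match where the forbidden context is present.
`re.search` scans for the first position where the pattern succeeds.
Here nothing in the string fits, so the call returns None.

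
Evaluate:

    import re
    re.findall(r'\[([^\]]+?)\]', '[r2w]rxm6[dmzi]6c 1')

['r2w', 'dmzi']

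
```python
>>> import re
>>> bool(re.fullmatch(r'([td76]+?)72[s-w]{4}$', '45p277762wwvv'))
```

False

`re.fullmatch` requires the pattern to consume the entire string.
Here the pattern can't cover the whole string, so the call returns None, and `bool(None)` is False.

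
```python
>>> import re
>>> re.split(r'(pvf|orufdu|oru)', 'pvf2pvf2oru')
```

['', 'pvf', '2', 'pvf', '2', 'oru', '']

Matches to split on: at [0:3] → 'pvf'; at [4:7] → 'pvf'; at [8:11] → 'oru'.
The group in the pattern means `split` returns the separators' captures alongside the pieces.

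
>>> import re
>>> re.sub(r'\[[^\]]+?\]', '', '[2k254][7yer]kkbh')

Matches: at [0:7] → '[2k254]'; at [7:13] → '[7yer]'.
`sub` substitutes '' at each match site.

'kkbh'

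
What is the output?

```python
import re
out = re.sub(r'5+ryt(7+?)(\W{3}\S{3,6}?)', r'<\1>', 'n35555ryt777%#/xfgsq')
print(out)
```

Pattern: one or more of the literal '5', then the literal 'ryt'; then one or more of a literal '7' (lazy) (captured); then exactly 3 of a non-word character, then 3 to 6 of a non-whitespace character (lazy) (captured).
A `+?`/`*?`/`{m,n}?` starts at its minimum and grows only as far as needed for what follows to match.
Matches: at [2:18] → '5555ryt777%#/xfg'.
Each match is replaced using the text its own group 1 captured.

n3<777>sq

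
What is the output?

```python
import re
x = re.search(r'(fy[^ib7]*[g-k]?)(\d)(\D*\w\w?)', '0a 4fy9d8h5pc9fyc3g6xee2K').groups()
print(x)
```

The match spans [4:25] → 'fy9d8h5pc9fyc3g6xee2K'.
Captured: group 1 = 'fy9d8h5pc9fyc3g6xee', group 2 = '2', group 3 = 'K'.

('fy9d8h5pc9fyc3g6xee', '2', 'K')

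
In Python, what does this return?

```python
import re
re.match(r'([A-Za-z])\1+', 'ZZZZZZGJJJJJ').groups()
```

('Z',)

The match spans [0:6] → 'ZZZZZZ'.
Captured: group 1 = 'Z'.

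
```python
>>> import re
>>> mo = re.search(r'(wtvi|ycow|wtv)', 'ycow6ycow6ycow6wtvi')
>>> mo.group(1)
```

'ycow'

The match spans [0:4] → 'ycow'.
Captured: group 1 = 'ycow'.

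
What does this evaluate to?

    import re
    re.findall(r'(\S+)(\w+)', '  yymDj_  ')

The pattern matches one or more of a non-whitespace character (captured); then one or more of a word character (captured).
`findall` packs the 2 group values into a tuple for every match.

[('yymDj', '_')]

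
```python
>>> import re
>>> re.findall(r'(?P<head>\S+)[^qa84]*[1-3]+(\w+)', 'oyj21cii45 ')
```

Pattern: one or more of a non-whitespace character (captured as 'head'); then zero or more of any character except [qa84], then one or more of a character in [1-3]; then one or more of a word character (captured).
Matches: at [0:10] match 'oyj21cii45', groups = ('oyj2', 'cii45').
`findall` packs the 2 group values into a tuple for every match.

[('oyj2', 'cii45')]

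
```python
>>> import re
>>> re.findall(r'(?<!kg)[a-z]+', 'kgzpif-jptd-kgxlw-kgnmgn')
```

['kgzpif', 'jptd', 'kgxlw', 'kgnmgn']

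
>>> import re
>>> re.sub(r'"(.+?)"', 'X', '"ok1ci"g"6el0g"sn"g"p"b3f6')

Matches: at [0:7] → '"ok1ci"'; at [8:15] → '"6el0g"'; at [17:20] → '"g"'.
`sub` substitutes 'X' at each match site.

'XgXsnXp"b3f6'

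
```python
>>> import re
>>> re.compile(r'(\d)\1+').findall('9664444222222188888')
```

After group 1 captures some text, `\1` only succeeds where that same text appears again.
Walking the string: at [1:3] match '66', group 1 = '6'; at [3:7] match '4444', group 1 = '4'; at [7:13] match '222222', group 1 = '2'; at [14:19] match '88888', group 1 = '8'.
`findall` collects group 1 from each match (4 total).

['6', '4', '2', '8']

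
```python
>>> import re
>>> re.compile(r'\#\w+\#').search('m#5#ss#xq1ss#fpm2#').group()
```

'#5#'

`search` walks the string left to right and returns the first match it finds.
The match spans [1:4] → '#5#'.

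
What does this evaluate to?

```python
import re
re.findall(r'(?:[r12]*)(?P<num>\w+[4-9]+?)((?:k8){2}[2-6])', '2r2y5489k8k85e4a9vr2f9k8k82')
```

This matches zero or more of one of [r12] (non-capturing group); then one or more of a word character, then one or more of a character in [4-9] (lazy) (captured as 'num'); then the literal 'k8' repeated 2 times, then a character in [2-6] (captured).
Matches: at [0:27] match '2r2y5489k8k85e4a9vr2f9k8k82', groups = ('y5489k8k85e4a9vr2f9', 'k8k82').
`findall` packs the 2 group values into a tuple for every match.

[('y5489k8k85e4a9vr2f9', 'k8k82')]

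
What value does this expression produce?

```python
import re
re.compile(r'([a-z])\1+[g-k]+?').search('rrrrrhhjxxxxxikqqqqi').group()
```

'rrrrrh'

After group 1 captures some text, `\1` only succeeds where that same text appears again.
`re.search` tries every starting position until one works.
The match spans [0:6] → 'rrrrrh'.
Captured: group 1 = 'r'.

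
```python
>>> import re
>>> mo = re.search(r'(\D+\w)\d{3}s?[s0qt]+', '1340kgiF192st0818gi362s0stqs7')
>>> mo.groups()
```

('kgiF',)

This matches one or more of a non-digit, then a word character (captured); then exactly 3 of a digit, then optionally the literal 's', then one or more of one of [s0qt].
`re.search` scans for the first position where the pattern succeeds.
The match spans [4:14] → 'kgiF192st0'.
Captured: group 1 = 'kgiF'.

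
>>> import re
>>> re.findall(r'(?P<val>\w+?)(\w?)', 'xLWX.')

[('x', 'L'), ('W', 'X')]

With the lazy modifier that quantifier settles for the fewest repetitions that let the rest of the pattern succeed (the atoms after it are unaffected and can still be greedy).
Multiple groups make `findall` return tuples — one 2-tuple for each match.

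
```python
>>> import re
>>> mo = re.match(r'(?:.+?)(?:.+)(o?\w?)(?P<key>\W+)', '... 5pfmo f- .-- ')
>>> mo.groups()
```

('', ' ')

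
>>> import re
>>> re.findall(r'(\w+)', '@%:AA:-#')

['AA']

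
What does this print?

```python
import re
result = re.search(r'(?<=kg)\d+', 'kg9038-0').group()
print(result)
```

9038

Because the assertion is zero-width, the text it checks is not consumed and won't appear in the result.
`re.search` scans for the first position where the pattern succeeds.
The match spans [2:6] → '9038'.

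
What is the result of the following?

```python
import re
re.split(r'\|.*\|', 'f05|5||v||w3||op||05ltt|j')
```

The string is cut at each match, leaving 2 pieces.

['f05', 'j']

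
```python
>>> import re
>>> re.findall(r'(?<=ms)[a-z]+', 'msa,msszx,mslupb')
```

Because the assertion is zero-width, the text it checks is not consumed and won't appear in the result.
Walking the string: at [2:3] → 'a'; at [6:9] → 'szx'; at [12:16] → 'lupb'.
Since nothing is captured, `findall` lists the 3 matched substrings directly.

['a', 'szx', 'lupb']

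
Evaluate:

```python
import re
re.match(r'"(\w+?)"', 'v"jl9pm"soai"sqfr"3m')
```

None

With `match`, the pattern is implicitly anchored at the beginning.
Here the string doesn't start with a match, so the call returns None.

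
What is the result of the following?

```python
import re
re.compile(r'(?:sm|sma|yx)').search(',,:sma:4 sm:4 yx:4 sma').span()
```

(3, 5)

Alternation isn't longest-match — the leftmost alternative that fits at this position is chosen.
The match spans [3:5] → 'sm'.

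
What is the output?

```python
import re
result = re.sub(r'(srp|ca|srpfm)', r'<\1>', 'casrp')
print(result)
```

<ca><srp>

`\1` in the replacement pulls in group 1's text for each match.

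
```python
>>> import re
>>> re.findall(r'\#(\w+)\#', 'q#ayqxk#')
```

Because there's exactly one group, `findall` drops the full match and keeps group 1 from the one hit.

['ayqxk']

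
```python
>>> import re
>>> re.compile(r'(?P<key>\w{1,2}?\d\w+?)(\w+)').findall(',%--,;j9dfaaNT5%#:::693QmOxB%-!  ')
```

This matches 1 to 2 of a word character (lazy), then a digit, then one or more of a word character (lazy) (captured as 'key'); then one or more of a word character (captured).
Because the quantifier is non-greedy, it stops expanding at the earliest point where the rest of the pattern can succeed.
Scanning left to right: at [6:15] match 'j9dfaaNT5', groups = ('j9d', 'faaNT5'); at [20:28] match '693QmOxB', groups = ('693', 'QmOxB').
Multiple groups make `findall` return tuples — one 2-tuple for each match.

[('j9d', 'faaNT5'), ('693', 'QmOxB')]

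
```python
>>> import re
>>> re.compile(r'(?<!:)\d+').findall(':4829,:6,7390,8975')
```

['829', '7390', '8975']

The negative lookahead/lookbehind blocks any match where the forbidden context is present.
Walking the string: at [2:5] → '829'; at [9:13] → '7390'; at [14:18] → '8975'.
Since nothing is captured, `findall` lists the 3 matched substrings directly.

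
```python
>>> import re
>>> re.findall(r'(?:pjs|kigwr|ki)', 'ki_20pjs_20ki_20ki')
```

Matches: at [0:2] → 'ki'; at [5:8] → 'pjs'; at [11:13] → 'ki'; at [16:18] → 'ki'.
No capturing groups, so `findall` returns the 4 full match strings.

['ki', 'pjs', 'ki', 'ki']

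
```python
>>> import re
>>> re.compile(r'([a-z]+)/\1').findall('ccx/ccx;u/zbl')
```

['ccx']

`\1` is not a pattern — it's the concrete string captured by group 1, re-applied verbatim.
Scanning left to right: at [0:7] match 'ccx/ccx', group 1 = 'ccx'.
With a single group, `findall` returns only what that group captured — 1 item.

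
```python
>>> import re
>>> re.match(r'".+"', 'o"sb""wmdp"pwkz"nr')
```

`re.match` only tries the pattern at the start of the string.
Here the pattern fails at index 0, so the call returns None.

None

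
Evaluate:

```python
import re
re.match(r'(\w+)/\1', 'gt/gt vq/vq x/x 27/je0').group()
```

`re.match` won't scan ahead — the pattern has to work from the very first character.
The match spans [0:5] → 'gt/gt'.

'gt/gt'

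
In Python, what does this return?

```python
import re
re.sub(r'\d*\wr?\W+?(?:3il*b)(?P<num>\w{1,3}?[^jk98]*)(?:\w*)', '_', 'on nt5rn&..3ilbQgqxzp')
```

The pattern matches zero or more of a digit, then a word character, then optionally the literal 'r'; then one or more of a non-word character (lazy); then the literal '3i', then zero or more of a literal 'l', then a literal 'b' (non-capturing group); then 1 to 3 of a word character (lazy), then zero or more of any character except [jk98] (captured as 'num'); then zero or more of a word character (non-capturing group).
Matches: at [7:21] → 'n&..3ilbQgqxzp'.
Every occurrence is swapped for '_'.

'on nt5r_'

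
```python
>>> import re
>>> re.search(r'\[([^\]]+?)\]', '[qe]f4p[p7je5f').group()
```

'[qe]'

`re.search` scans for the first position where the pattern succeeds.
The match spans [0:4] → '[qe]'.
Captured: group 1 = 'qe'.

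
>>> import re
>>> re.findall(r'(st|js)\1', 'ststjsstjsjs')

['st', 'js']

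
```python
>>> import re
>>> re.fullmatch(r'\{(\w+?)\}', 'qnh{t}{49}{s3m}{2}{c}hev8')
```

None

`re.fullmatch` requires the pattern to consume the entire string.
Here the pattern can't cover the whole string, so the call returns None.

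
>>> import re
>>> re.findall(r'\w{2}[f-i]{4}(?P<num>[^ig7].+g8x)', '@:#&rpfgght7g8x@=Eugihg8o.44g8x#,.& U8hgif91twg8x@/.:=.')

`findall` collects group 1 from the one match (1 total).

['t7g8x@=Eugihg8o.44g8x#,.& U8hgif91twg8x']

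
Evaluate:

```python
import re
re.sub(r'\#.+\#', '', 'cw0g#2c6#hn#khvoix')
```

Matches: at [4:12] → '#2c6#hn#'.
`sub` substitutes '' at each match site.

'cw0gkhvoix'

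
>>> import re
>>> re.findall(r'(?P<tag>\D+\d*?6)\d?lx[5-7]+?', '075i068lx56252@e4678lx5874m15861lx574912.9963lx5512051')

The pattern matches one or more of a non-digit, then zero or more of a digit (lazy), then the literal '6' (captured as 'tag'); then optionally a digit, then the literal 'lx'; then one or more of a character in [5-7] (lazy).
Matches: at [3:10] match 'i068lx5', group 1 = 'i06'; at [26:35] match 'm15861lx5', group 1 = 'm1586'; at [40:48] match '.9963lx5', group 1 = '.996'.
With a single group, `findall` returns only what that group captured — 3 items.

['i06', 'm1586', '.996']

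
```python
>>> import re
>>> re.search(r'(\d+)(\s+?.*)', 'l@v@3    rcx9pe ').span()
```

Pattern: one or more of a digit (captured); then one or more of whitespace (lazy), then zero or more of any character (captured).
The match spans [4:16] → '3    rcx9pe '.

(4, 16)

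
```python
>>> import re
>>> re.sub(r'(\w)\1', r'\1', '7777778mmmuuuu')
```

`\1` has to match the exact text group 1 already captured.
Matches: at [0:2] → '77'; at [2:4] → '77'; at [4:6] → '77'; at [7:9] → 'mm'; at [10:12] → 'uu'; ….
Each match is replaced using the text its own group 1 captured.

'7778mmuu'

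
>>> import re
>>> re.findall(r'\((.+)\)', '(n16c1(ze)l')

Matches: at [0:10] match '(n16c1(ze)', group 1 = 'n16c1(ze'.
With a single group, `findall` returns only what that group captured — 1 item.

['n16c1(ze']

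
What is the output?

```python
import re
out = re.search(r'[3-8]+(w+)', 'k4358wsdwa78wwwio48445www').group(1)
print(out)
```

The match spans [1:6] → '4358w'.
Captured: group 1 = 'w'.

w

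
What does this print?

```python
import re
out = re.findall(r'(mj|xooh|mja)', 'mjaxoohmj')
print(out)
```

Branches in `(...|...)` are attempted left-to-right; the first branch that allows the whole pattern to succeed is taken.
Because there's exactly one group, `findall` drops the full match and keeps group 1 from each hit.

['mj', 'xooh', 'mj']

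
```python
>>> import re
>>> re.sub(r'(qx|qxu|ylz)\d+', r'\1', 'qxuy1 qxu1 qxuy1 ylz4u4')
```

`\1` in the replacement pulls in group 1's text for each match.

'qxuy1 qxu qxuy1 ylzu4'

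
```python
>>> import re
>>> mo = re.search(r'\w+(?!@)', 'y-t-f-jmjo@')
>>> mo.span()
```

(0, 1)

The negative lookahead/lookbehind blocks any match where the forbidden context is present.
The match spans [0:1] → 'y'.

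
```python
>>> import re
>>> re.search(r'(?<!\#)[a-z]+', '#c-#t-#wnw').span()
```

(8, 10)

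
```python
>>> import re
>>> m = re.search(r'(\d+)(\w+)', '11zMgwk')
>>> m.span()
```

(0, 7)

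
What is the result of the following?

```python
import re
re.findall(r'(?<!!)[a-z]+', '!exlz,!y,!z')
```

['xlz']

`(?!…)`/`(?<!…)` only lets a position through if the neighbouring text does NOT match; no characters are consumed.
Scanning left to right: at [2:5] → 'xlz'.
With no groups in the pattern, `findall` gives back each whole match — 1 here.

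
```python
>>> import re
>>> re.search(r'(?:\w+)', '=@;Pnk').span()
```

The match spans [3:6] → 'Pnk'.

(3, 6)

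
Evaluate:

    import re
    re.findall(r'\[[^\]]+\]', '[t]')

['[t]']

Scanning left to right: at [0:3] → '[t]'.
No capturing groups, so `findall` returns the 1 full match string.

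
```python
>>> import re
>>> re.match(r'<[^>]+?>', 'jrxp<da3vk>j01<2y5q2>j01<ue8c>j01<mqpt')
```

None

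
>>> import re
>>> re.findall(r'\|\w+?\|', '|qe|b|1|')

['|qe|', '|1|']

Scanning left to right: at [0:4] → '|qe|'; at [5:8] → '|1|'.
With no groups in the pattern, `findall` gives back each whole match — 2 here.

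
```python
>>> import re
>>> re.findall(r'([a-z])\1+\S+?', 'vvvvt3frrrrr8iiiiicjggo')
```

['v', 'r', 'i', 'g']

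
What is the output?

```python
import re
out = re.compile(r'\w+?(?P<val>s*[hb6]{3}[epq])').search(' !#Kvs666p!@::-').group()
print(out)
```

Kvs666p

This matches one or more of a word character (lazy); then zero or more of the literal 's', then exactly 3 of one of [hb6], then one of [epq] (captured as 'val').
`re.search` scans for the first position where the pattern succeeds.
The match spans [3:10] → 'Kvs666p'.
Captured: group 1 = 's666p'.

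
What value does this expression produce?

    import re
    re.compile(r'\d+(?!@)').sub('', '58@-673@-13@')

The negative lookahead/lookbehind blocks any match where the forbidden context is present.
Matches: at [0:1] → '5'; at [4:6] → '67'; at [9:10] → '1'.
Each match is replaced by ''.

'8@-3@-3@'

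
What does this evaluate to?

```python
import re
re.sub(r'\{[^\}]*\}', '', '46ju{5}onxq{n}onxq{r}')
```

'46juonxqonxq'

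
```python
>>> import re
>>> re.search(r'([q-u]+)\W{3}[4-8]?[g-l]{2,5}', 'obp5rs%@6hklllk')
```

None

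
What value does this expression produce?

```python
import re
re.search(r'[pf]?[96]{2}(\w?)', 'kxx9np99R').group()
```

This matches optionally one of [pf], then exactly 2 of one of [96]; then optionally a word character (captured).
`re.search` scans for the first position where the pattern succeeds.
The match spans [5:9] → 'p99R'.
Captured: group 1 = 'R'.

'p99R'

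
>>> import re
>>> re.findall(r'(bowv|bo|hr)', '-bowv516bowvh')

Alternation isn't longest-match — the leftmost alternative that fits at this position is chosen.
Walking the string: at [1:5] match 'bowv', group 1 = 'bowv'; at [8:12] match 'bowv', group 1 = 'bowv'.
With a single group, `findall` returns only what that group captured — 2 items.

['bowv', 'bowv']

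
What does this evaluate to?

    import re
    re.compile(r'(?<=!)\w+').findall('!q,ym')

['q']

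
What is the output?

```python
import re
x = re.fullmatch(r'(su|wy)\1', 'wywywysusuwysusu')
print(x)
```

None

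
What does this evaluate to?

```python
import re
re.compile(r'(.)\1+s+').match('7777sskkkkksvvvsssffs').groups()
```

('7',)

The backreference `\1` re-matches whatever the first group consumed, character for character.
`re.match` won't scan ahead — the pattern has to work from the very first character.
The match spans [0:6] → '7777ss'.
Captured: group 1 = '7'.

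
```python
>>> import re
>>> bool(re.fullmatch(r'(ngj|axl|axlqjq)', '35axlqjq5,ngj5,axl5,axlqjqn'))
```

False

`re.fullmatch` requires the pattern to consume the entire string.
Here there's no way to consume every character, so the call returns None, and `bool(None)` is False.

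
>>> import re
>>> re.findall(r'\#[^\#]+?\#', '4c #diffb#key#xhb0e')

['#diffb#']

Since nothing is captured, `findall` lists the 1 matched substring directly.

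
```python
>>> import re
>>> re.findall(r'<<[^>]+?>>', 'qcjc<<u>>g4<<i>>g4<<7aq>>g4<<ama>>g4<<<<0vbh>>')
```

['<<u>>', '<<i>>', '<<7aq>>', '<<ama>>', '<<<<0vbh>>']

`findall` yields the raw match text (5 of them) because the pattern has no groups.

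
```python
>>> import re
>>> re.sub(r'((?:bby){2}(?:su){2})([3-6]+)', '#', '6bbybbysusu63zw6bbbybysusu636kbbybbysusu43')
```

'6#zw6bbbybysusu636k#'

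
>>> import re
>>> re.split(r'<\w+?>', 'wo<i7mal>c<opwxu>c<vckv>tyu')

Matches to split on: at [2:9] → '<i7mal>'; at [10:17] → '<opwxu>'; at [18:24] → '<vckv>'.
The string is cut at each match, leaving 4 pieces.

['wo', 'c', 'c', 'tyu']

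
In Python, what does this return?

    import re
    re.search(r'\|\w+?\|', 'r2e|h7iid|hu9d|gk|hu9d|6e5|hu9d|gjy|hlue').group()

'|h7iid|'

`search` walks the string left to right and returns the first match it finds.
The match spans [3:10] → '|h7iid|'.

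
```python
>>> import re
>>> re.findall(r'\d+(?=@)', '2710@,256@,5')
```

Lookahead/lookbehind check context without consuming it, so the matched span excludes the asserted characters.
Matches: at [0:4] → '2710'; at [6:9] → '256'.
With no groups in the pattern, `findall` gives back each whole match — 2 here.

['2710', '256']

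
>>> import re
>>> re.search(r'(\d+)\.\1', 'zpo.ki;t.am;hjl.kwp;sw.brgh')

None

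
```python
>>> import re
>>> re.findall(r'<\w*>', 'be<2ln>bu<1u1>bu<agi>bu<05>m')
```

['<2ln>', '<1u1>', '<agi>', '<05>']

Since nothing is captured, `findall` lists the 4 matched substrings directly.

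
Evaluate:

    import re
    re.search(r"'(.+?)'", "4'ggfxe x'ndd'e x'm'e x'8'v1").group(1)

'ggfxe x'

`re.search` tries every starting position until one works.
The match spans [1:10] → "'ggfxe x'".
Captured: group 1 = 'ggfxe x'.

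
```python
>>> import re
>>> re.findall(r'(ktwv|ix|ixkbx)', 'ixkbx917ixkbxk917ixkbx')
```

['ix', 'ix', 'ix']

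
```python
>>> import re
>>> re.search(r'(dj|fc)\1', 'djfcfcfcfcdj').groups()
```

The match spans [2:6] → 'fcfc'.
Captured: group 1 = 'fc'.

('fc',)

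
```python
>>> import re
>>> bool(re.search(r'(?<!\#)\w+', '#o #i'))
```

False

The negative lookaround is zero-width — it rules out positions where the adjacent text would match, without consuming anything.
`re.search` scans for the first position where the pattern succeeds.
Here no position works, so the call returns None, and `bool(None)` is False.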